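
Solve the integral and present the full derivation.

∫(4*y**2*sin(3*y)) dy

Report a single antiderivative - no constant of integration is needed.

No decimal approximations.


Step 1. Integrate ∫(4*y**2*sin(3*y)) dy by parts with u = y**2, dv = (4*sin(3*y)) dy, so v = -4*cos(3*y)/3: now -4*y**2*cos(3*y)/3 + ∫(8*y*cos(3*y)/3) dy.
Step 2. Integrate ∫(8*y*cos(3*y)/3) dy by parts with u = y, dv = (8*cos(3*y)/3) dy, so v = 8*sin(3*y)/9: now -4*y**2*cos(3*y)/3 + 8*y*sin(3*y)/9 + ∫(-8*sin(3*y)/9) dy.
Step 3. Evaluate the standard form: now -4*y**2*cos(3*y)/3 + 8*y*sin(3*y)/9 + 8*cos(3*y)/27.
Answer: -4*y**2*cos(3*y)/3 + 8*y*sin(3*y)/9 + 8*cos(3*y)/27.


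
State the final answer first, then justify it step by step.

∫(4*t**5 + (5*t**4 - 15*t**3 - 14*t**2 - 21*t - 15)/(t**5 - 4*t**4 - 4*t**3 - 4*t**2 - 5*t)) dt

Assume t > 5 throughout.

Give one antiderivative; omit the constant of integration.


The answer is 2*t**6/3 + 3*log(t) + log(t - 5) + log(t + 1) + atan(t).
Step 1. Rewrite: now ∫(4*t**5) dt + ∫((5*t**4 - 15*t**3 - 14*t**2 - 21*t - 15)/(t**5 - 4*t**4 - 4*t**3 - 4*t**2 - 5*t)) dt.
Step 2. Evaluate the standard form: now 2*t**6/3 + ∫((5*t**4 - 15*t**3 - 14*t**2 - 21*t - 15)/(t**5 - 4*t**4 - 4*t**3 - 4*t**2 - 5*t)) dt.
Step 3. Decompose ∫((5*t**4 - 15*t**3 - 14*t**2 - 21*t - 15)/(t**5 - 4*t**4 - 4*t**3 - 4*t**2 - 5*t)) dt by partial fractions, (5*t**4 - 15*t**3 - 14*t**2 - 21*t - 15)/(t**5 - 4*t**4 - 4*t**3 - 4*t**2 - 5*t) = 1/(t**2 + 1) + 1/(t + 1) + 1/(t - 5) + 3/t: now 2*t**6/3 + ∫(3/t) dt + ∫(1/(t - 5)) dt + ∫(1/(t + 1)) dt + ∫(1/(t**2 + 1)) dt.
Step 4. Evaluate the standard form [assuming t > -1]: now 2*t**6/3 + log(t + 1) + ∫(3/t) dt + ∫(1/(t - 5)) dt + ∫(1/(t**2 + 1)) dt.
Step 5. Evaluate the standard form [assuming t > 0]: now 2*t**6/3 + 3*log(t) + log(t + 1) + ∫(1/(t - 5)) dt + ∫(1/(t**2 + 1)) dt.
Step 6. Evaluate the standard form [assuming t > 5]: now 2*t**6/3 + 3*log(t) + log(t - 5) + log(t + 1) + ∫(1/(t**2 + 1)) dt.
Step 7. Evaluate the standard form: now 2*t**6/3 + 3*log(t) + log(t - 5) + log(t + 1) + atan(t).
Answer: 2*t**6/3 + 3*log(t) + log(t - 5) + log(t + 1) + atan(t).


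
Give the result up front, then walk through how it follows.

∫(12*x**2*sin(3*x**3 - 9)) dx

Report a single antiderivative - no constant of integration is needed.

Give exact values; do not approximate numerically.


The answer is -4*cos(3*x**3 - 9)/3.
Step 1. Substitute u = x**3 - 3, turning ∫(12*x**2*sin(3*x**3 - 9)) dx into ∫(4*sin(3*u)) du: now ∫(4*sin(3*u)) du.
Step 2. Evaluate the standard form: now -4*cos(3*u)/3.
Step 3. Substitute back u = x**3 - 3: now -4*cos(3*x**3 - 9)/3.
Answer: -4*cos(3*x**3 - 9)/3.


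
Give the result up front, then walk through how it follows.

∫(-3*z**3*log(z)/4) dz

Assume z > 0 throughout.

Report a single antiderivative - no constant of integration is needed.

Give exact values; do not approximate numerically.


The answer is -3*z**4*log(z)/16 + 3*z**4/64.
Step 1. Integrate ∫(-3*z**3*log(z)/4) dz by parts with u = log(z), dv = (-3*z**3/4) dz, so v = -3*z**4/16 [assuming z > 0]: now -3*z**4*log(z)/16 + ∫(3*z**3/16) dz.
Step 2. Evaluate the standard form: now -3*z**4*log(z)/16 + 3*z**4/64.
Answer: -3*z**4*log(z)/16 + 3*z**4/64.


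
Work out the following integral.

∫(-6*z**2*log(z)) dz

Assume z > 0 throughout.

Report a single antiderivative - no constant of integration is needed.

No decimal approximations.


Answer: -2*z**3*log(z) + 2*z**3/3.


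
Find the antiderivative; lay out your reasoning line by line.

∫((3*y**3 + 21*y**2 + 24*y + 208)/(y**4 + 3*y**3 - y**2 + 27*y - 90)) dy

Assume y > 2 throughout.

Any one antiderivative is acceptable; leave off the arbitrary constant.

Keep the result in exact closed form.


Step 1. Decompose ∫((3*y**3 + 21*y**2 + 24*y + 208)/(y**4 + 3*y**3 - y**2 + 27*y - 90)) dy by partial fractions, (3*y**3 + 21*y**2 + 24*y + 208)/(y**4 + 3*y**3 - y**2 + 27*y - 90) = -1/(y**2 + 9) - 1/(y + 5) + 4/(y - 2): now ∫(4/(y - 2)) dy + ∫(-1/(y + 5)) dy + ∫(-1/(y**2 + 9)) dy.
Step 2. Evaluate the standard form [assuming y > -5]: now -log(y + 5) + ∫(4/(y - 2)) dy + ∫(-1/(y**2 + 9)) dy.
Step 3. Evaluate the standard form [assuming y > 2]: now 4*log(y - 2) - log(y + 5) + ∫(-1/(y**2 + 9)) dy.
Step 4. Evaluate the standard form: now 4*log(y - 2) - log(y + 5) - atan(y/3)/3.
Answer: 4*log(y - 2) - log(y + 5) - atan(y/3)/3.


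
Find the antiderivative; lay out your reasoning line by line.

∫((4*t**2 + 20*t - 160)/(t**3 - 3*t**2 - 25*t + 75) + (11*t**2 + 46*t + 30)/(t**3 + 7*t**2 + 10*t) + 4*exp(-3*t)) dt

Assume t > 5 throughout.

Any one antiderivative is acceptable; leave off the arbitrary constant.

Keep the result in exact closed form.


Step 1. Rewrite: now ∫((4*t**2 + 20*t - 160)/(t**3 - 3*t**2 - 25*t + 75)) dt + ∫((11*t**2 + 46*t + 30)/(t**3 + 7*t**2 + 10*t)) dt + ∫(4*exp(-3*t)) dt.
Step 2. Evaluate the standard form: now ∫((4*t**2 + 20*t - 160)/(t**3 - 3*t**2 - 25*t + 75)) dt + ∫((11*t**2 + 46*t + 30)/(t**3 + 7*t**2 + 10*t)) dt - 4*exp(-3*t)/3.
Step 3. Decompose ∫((4*t**2 + 20*t - 160)/(t**3 - 3*t**2 - 25*t + 75)) dt by partial fractions, (4*t**2 + 20*t - 160)/(t**3 - 3*t**2 - 25*t + 75) = -2/(t + 5) + 4/(t - 3) + 2/(t - 5): now ∫((11*t**2 + 46*t + 30)/(t**3 + 7*t**2 + 10*t)) dt + ∫(2/(t - 5)) dt + ∫(4/(t - 3)) dt + ∫(-2/(t + 5)) dt - 4*exp(-3*t)/3.
Step 4. Evaluate the standard form [assuming t > -5]: now -2*log(t + 5) + ∫((11*t**2 + 46*t + 30)/(t**3 + 7*t**2 + 10*t)) dt + ∫(2/(t - 5)) dt + ∫(4/(t - 3)) dt - 4*exp(-3*t)/3.
Step 5. Evaluate the standard form [assuming t > 5]: now 2*log(t - 5) - 2*log(t + 5) + ∫((11*t**2 + 46*t + 30)/(t**3 + 7*t**2 + 10*t)) dt + ∫(4/(t - 3)) dt - 4*exp(-3*t)/3.
Step 6. Evaluate the standard form [assuming t > 3]: now 2*log(t - 5) + 4*log(t - 3) - 2*log(t + 5) + ∫((11*t**2 + 46*t + 30)/(t**3 + 7*t**2 + 10*t)) dt - 4*exp(-3*t)/3.
Step 7. Decompose ∫((11*t**2 + 46*t + 30)/(t**3 + 7*t**2 + 10*t)) dt by partial fractions, (11*t**2 + 46*t + 30)/(t**3 + 7*t**2 + 10*t) = 5/(t + 5) + 3/(t + 2) + 3/t: now 2*log(t - 5) + 4*log(t - 3) - 2*log(t + 5) + ∫(3/t) dt + ∫(3/(t + 2)) dt + ∫(5/(t + 5)) dt - 4*exp(-3*t)/3.
Step 8. Evaluate the standard form [assuming t > -5]: now 2*log(t - 5) + 4*log(t - 3) + 3*log(t + 5) + ∫(3/t) dt + ∫(3/(t + 2)) dt - 4*exp(-3*t)/3.
Step 9. Evaluate the standard form [assuming t > -2]: now 2*log(t - 5) + 4*log(t - 3) + 3*log(t + 2) + 3*log(t + 5) + ∫(3/t) dt - 4*exp(-3*t)/3.
Step 10. Evaluate the standard form [assuming t > 0]: now 3*log(t) + 2*log(t - 5) + 4*log(t - 3) + 3*log(t + 2) + 3*log(t + 5) - 4*exp(-3*t)/3.
Answer: 3*log(t) + 2*log(t - 5) + 4*log(t - 3) + 3*log(t + 2) + 3*log(t + 5) - 4*exp(-3*t)/3.


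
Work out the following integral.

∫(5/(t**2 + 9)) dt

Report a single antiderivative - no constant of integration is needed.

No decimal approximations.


Answer: 5*atan(t/3)/3.


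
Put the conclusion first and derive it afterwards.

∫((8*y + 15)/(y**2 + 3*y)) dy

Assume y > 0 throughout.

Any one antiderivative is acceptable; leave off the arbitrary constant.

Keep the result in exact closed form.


The answer is 5*log(y) + 3*log(y + 3).
Step 1. Decompose ∫((8*y + 15)/(y**2 + 3*y)) dy by partial fractions, (8*y + 15)/(y**2 + 3*y) = 3/(y + 3) + 5/y: now ∫(5/y) dy + ∫(3/(y + 3)) dy.
Step 2. Evaluate the standard form [assuming y > 0]: now 5*log(y) + ∫(3/(y + 3)) dy.
Step 3. Evaluate the standard form [assuming y > -3]: now 5*log(y) + 3*log(y + 3).
Answer: 5*log(y) + 3*log(y + 3).


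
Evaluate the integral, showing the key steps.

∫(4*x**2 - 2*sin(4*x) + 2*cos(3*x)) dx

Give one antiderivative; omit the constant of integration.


Step 1. Rewrite: now ∫(4*x**2) dx + ∫(-2*sin(4*x)) dx + ∫(2*cos(3*x)) dx.
Step 2. Evaluate the standard form: now cos(4*x)/2 + ∫(4*x**2) dx + ∫(2*cos(3*x)) dx.
Step 3. Evaluate the standard form: now 2*sin(3*x)/3 + cos(4*x)/2 + ∫(4*x**2) dx.
Step 4. Evaluate the standard form: now 4*x**3/3 + 2*sin(3*x)/3 + cos(4*x)/2.
Answer: 4*x**3/3 + 2*sin(3*x)/3 + cos(4*x)/2.


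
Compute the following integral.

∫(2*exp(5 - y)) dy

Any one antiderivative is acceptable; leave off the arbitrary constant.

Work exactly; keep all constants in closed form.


Answer: -2*exp(5 - y).


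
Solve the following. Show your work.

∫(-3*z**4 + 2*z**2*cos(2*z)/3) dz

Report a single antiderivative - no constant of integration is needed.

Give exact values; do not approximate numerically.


Step 1. Rewrite: now ∫(-3*z**4) dz + ∫(2*z**2*cos(2*z)/3) dz.
Step 2. Evaluate the standard form: now -3*z**5/5 + ∫(2*z**2*cos(2*z)/3) dz.
Step 3. Integrate ∫(2*z**2*cos(2*z)/3) dz by parts with u = z**2, dv = (2*cos(2*z)/3) dz, so v = sin(2*z)/3: now -3*z**5/5 + z**2*sin(2*z)/3 + ∫(-2*z*sin(2*z)/3) dz.
Step 4. Integrate ∫(-2*z*sin(2*z)/3) dz by parts with u = z, dv = (-2*sin(2*z)/3) dz, so v = cos(2*z)/3: now -3*z**5/5 + z**2*sin(2*z)/3 + z*cos(2*z)/3 + ∫(-cos(2*z)/3) dz.
Step 5. Evaluate the standard form: now -3*z**5/5 + z**2*sin(2*z)/3 + z*cos(2*z)/3 - sin(2*z)/6.
Answer: -3*z**5/5 + z**2*sin(2*z)/3 + z*cos(2*z)/3 - sin(2*z)/6.


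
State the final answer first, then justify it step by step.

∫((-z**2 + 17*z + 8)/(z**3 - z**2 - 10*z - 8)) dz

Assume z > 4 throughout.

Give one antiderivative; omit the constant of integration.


The answer is 2*log(z - 4) + 2*log(z + 1) - 5*log(z + 2).
Step 1. Decompose ∫((-z**2 + 17*z + 8)/(z**3 - z**2 - 10*z - 8)) dz by partial fractions, (-z**2 + 17*z + 8)/(z**3 - z**2 - 10*z - 8) = -5/(z + 2) + 2/(z + 1) + 2/(z - 4): now ∫(2/(z - 4)) dz + ∫(2/(z + 1)) dz + ∫(-5/(z + 2)) dz.
Step 2. Evaluate the standard form [assuming z > 4]: now 2*log(z - 4) + ∫(2/(z + 1)) dz + ∫(-5/(z + 2)) dz.
Step 3. Evaluate the standard form [assuming z > -2]: now 2*log(z - 4) - 5*log(z + 2) + ∫(2/(z + 1)) dz.
Step 4. Evaluate the standard form [assuming z > -1]: now 2*log(z - 4) + 2*log(z + 1) - 5*log(z + 2).
Answer: 2*log(z - 4) + 2*log(z + 1) - 5*log(z + 2).


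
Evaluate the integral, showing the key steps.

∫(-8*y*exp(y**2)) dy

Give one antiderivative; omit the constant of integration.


Step 1. Substitute u = y**2, turning ∫(-8*y*exp(y**2)) dy into ∫(-4*exp(u)) du: now ∫(-4*exp(u)) du.
Step 2. Evaluate the standard form: now -4*exp(u).
Step 3. Substitute back u = y**2: now -4*exp(y**2).
Answer: -4*exp(y**2).


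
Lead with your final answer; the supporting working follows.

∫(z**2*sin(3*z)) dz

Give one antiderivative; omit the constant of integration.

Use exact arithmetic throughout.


The answer is -z**2*cos(3*z)/3 + 2*z*sin(3*z)/9 + 2*cos(3*z)/27.
Step 1. Integrate ∫(z**2*sin(3*z)) dz by parts with u = z**2, dv = (sin(3*z)) dz, so v = -cos(3*z)/3: now -z**2*cos(3*z)/3 + ∫(2*z*cos(3*z)/3) dz.
Step 2. Integrate ∫(2*z*cos(3*z)/3) dz by parts with u = z, dv = (2*cos(3*z)/3) dz, so v = 2*sin(3*z)/9: now -z**2*cos(3*z)/3 + 2*z*sin(3*z)/9 + ∫(-2*sin(3*z)/9) dz.
Step 3. Evaluate the standard form: now -z**2*cos(3*z)/3 + 2*z*sin(3*z)/9 + 2*cos(3*z)/27.
Answer: -z**2*cos(3*z)/3 + 2*z*sin(3*z)/9 + 2*cos(3*z)/27.


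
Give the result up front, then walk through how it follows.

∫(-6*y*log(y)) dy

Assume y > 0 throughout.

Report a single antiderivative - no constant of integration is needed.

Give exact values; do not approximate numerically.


The answer is -3*y**2*log(y) + 3*y**2/2.
Step 1. Integrate ∫(-6*y*log(y)) dy by parts with u = log(y), dv = (-6*y) dy, so v = -3*y**2 [assuming y > 0]: now -3*y**2*log(y) + ∫(3*y) dy.
Step 2. Evaluate the standard form: now -3*y**2*log(y) + 3*y**2/2.
Answer: -3*y**2*log(y) + 3*y**2/2.


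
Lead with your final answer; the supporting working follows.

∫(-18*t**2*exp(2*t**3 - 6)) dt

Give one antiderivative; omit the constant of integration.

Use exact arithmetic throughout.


The answer is -3*exp(2*t**3 - 6).
Step 1. Substitute u = t**3 - 3, turning ∫(-18*t**2*exp(2*t**3 - 6)) dt into ∫(-6*exp(2*u)) du: now ∫(-6*exp(2*u)) du.
Step 2. Evaluate the standard form: now -3*exp(2*u).
Step 3. Substitute back u = t**3 - 3: now -3*exp(2*t**3 - 6).
Answer: -3*exp(2*t**3 - 6).


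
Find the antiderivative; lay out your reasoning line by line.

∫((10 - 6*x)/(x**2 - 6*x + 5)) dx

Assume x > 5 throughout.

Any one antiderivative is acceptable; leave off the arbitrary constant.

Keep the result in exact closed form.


Step 1. Decompose ∫((10 - 6*x)/(x**2 - 6*x + 5)) dx by partial fractions, (10 - 6*x)/(x**2 - 6*x + 5) = -1/(x - 1) - 5/(x - 5): now ∫(-5/(x - 5)) dx + ∫(-1/(x - 1)) dx.
Step 2. Evaluate the standard form [assuming x > 1]: now -log(x - 1) + ∫(-5/(x - 5)) dx.
Step 3. Evaluate the standard form [assuming x > 5]: now -5*log(x - 5) - log(x - 1).
Answer: -5*log(x - 5) - log(x - 1).


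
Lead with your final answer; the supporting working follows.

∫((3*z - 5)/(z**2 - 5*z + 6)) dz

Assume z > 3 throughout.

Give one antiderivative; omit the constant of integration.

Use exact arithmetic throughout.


The answer is 4*log(z - 3) - log(z - 2).
Step 1. Decompose ∫((3*z - 5)/(z**2 - 5*z + 6)) dz by partial fractions, (3*z - 5)/(z**2 - 5*z + 6) = -1/(z - 2) + 4/(z - 3): now ∫(4/(z - 3)) dz + ∫(-1/(z - 2)) dz.
Step 2. Evaluate the standard form [assuming z > 3]: now 4*log(z - 3) + ∫(-1/(z - 2)) dz.
Step 3. Evaluate the standard form [assuming z > 2]: now 4*log(z - 3) - log(z - 2).
Answer: 4*log(z - 3) - log(z - 2).


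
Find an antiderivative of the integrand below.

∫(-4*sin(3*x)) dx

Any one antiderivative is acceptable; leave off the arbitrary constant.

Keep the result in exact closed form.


Answer: 4*cos(3*x)/3.


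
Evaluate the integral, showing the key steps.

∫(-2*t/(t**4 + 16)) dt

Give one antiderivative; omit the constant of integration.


Step 1. Substitute u = t**2, turning ∫(-2*t/(t**4 + 16)) dt into ∫(-1/(u**2 + 16)) du: now ∫(-1/(u**2 + 16)) du.
Step 2. Evaluate the standard form: now -atan(u/4)/4.
Step 3. Substitute back u = t**2: now -atan(t**2/4)/4.
Answer: -atan(t**2/4)/4.


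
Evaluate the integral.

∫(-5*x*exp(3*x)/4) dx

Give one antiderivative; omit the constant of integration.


Answer: -5*x*exp(3*x)/12 + 5*exp(3*x)/36.


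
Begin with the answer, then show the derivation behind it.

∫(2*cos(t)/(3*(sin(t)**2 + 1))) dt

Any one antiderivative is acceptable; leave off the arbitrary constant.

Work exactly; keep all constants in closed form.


The answer is 2*atan(sin(t))/3.
Step 1. Substitute u = sin(t), turning ∫(2*cos(t)/(3*(sin(t)**2 + 1))) dt into ∫(2/(3*(u**2 + 1))) du: now ∫(2/(3*(u**2 + 1))) du.
Step 2. Evaluate the standard form: now 2*atan(u)/3.
Step 3. Substitute back u = sin(t): now 2*atan(sin(t))/3.
Answer: 2*atan(sin(t))/3.


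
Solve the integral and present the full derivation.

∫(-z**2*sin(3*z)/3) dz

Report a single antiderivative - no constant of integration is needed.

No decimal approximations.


Step 1. Integrate ∫(-z**2*sin(3*z)/3) dz by parts with u = z**2, dv = (-sin(3*z)/3) dz, so v = cos(3*z)/9: now z**2*cos(3*z)/9 + ∫(-2*z*cos(3*z)/9) dz.
Step 2. Integrate ∫(-2*z*cos(3*z)/9) dz by parts with u = z, dv = (-2*cos(3*z)/9) dz, so v = -2*sin(3*z)/27: now z**2*cos(3*z)/9 - 2*z*sin(3*z)/27 + ∫(2*sin(3*z)/27) dz.
Step 3. Evaluate the standard form: now z**2*cos(3*z)/9 - 2*z*sin(3*z)/27 - 2*cos(3*z)/81.
Answer: z**2*cos(3*z)/9 - 2*z*sin(3*z)/27 - 2*cos(3*z)/81.


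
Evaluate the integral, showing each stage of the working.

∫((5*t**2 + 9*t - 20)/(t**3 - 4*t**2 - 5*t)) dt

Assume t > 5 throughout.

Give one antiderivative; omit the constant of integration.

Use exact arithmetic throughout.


Step 1. Decompose ∫((5*t**2 + 9*t - 20)/(t**3 - 4*t**2 - 5*t)) dt by partial fractions, (5*t**2 + 9*t - 20)/(t**3 - 4*t**2 - 5*t) = -4/(t + 1) + 5/(t - 5) + 4/t: now ∫(4/t) dt + ∫(5/(t - 5)) dt + ∫(-4/(t + 1)) dt.
Step 2. Evaluate the standard form [assuming t > 5]: now 5*log(t - 5) + ∫(4/t) dt + ∫(-4/(t + 1)) dt.
Step 3. Evaluate the standard form [assuming t > -1]: now 5*log(t - 5) - 4*log(t + 1) + ∫(4/t) dt.
Step 4. Evaluate the standard form [assuming t > 0]: now 4*log(t) + 5*log(t - 5) - 4*log(t + 1).
Answer: 4*log(t) + 5*log(t - 5) - 4*log(t + 1).


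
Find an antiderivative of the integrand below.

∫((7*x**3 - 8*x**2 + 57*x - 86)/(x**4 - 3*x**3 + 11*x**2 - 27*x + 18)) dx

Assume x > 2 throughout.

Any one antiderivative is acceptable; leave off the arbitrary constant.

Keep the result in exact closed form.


Answer: 4*log(x - 2) + 3*log(x - 1) + 2*atan(x/3)/3.


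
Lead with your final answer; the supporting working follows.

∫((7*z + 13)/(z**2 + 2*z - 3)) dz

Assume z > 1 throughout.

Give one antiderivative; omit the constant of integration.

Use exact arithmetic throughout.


The answer is 5*log(z - 1) + 2*log(z + 3).
Step 1. Decompose ∫((7*z + 13)/(z**2 + 2*z - 3)) dz by partial fractions, (7*z + 13)/(z**2 + 2*z - 3) = 2/(z + 3) + 5/(z - 1): now ∫(5/(z - 1)) dz + ∫(2/(z + 3)) dz.
Step 2. Evaluate the standard form [assuming z > -3]: now 2*log(z + 3) + ∫(5/(z - 1)) dz.
Step 3. Evaluate the standard form [assuming z > 1]: now 5*log(z - 1) + 2*log(z + 3).
Answer: 5*log(z - 1) + 2*log(z + 3).


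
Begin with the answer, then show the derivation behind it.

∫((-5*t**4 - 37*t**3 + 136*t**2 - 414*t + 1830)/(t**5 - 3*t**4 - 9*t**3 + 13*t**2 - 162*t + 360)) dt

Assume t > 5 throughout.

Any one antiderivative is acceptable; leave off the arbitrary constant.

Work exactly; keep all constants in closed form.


The answer is -5*log(t - 5) - 5*log(t - 2) + 5*log(t + 4) + atan(t/3).
Step 1. Decompose ∫((-5*t**4 - 37*t**3 + 136*t**2 - 414*t + 1830)/(t**5 - 3*t**4 - 9*t**3 + 13*t**2 - 162*t + 360)) dt by partial fractions, (-5*t**4 - 37*t**3 + 136*t**2 - 414*t + 1830)/(t**5 - 3*t**4 - 9*t**3 + 13*t**2 - 162*t + 360) = 3/(t**2 + 9) + 5/(t + 4) - 5/(t - 2) - 5/(t - 5): now ∫(-5/(t - 5)) dt + ∫(-5/(t - 2)) dt + ∫(5/(t + 4)) dt + ∫(3/(t**2 + 9)) dt.
Step 2. Evaluate the standard form [assuming t > 2]: now -5*log(t - 2) + ∫(-5/(t - 5)) dt + ∫(5/(t + 4)) dt + ∫(3/(t**2 + 9)) dt.
Step 3. Evaluate the standard form [assuming t > -4]: now -5*log(t - 2) + 5*log(t + 4) + ∫(-5/(t - 5)) dt + ∫(3/(t**2 + 9)) dt.
Step 4. Evaluate the standard form [assuming t > 5]: now -5*log(t - 5) - 5*log(t - 2) + 5*log(t + 4) + ∫(3/(t**2 + 9)) dt.
Step 5. Evaluate the standard form: now -5*log(t - 5) - 5*log(t - 2) + 5*log(t + 4) + atan(t/3).
Answer: -5*log(t - 5) - 5*log(t - 2) + 5*log(t + 4) + atan(t/3).


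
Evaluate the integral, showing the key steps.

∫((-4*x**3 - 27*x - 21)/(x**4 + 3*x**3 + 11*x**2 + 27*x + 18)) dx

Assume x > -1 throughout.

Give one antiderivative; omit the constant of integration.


Step 1. Decompose ∫((-4*x**3 - 27*x - 21)/(x**4 + 3*x**3 + 11*x**2 + 27*x + 18)) dx by partial fractions, (-4*x**3 - 27*x - 21)/(x**4 + 3*x**3 + 11*x**2 + 27*x + 18) = 3/(x**2 + 9) - 5/(x + 2) + 1/(x + 1): now ∫(1/(x + 1)) dx + ∫(-5/(x + 2)) dx + ∫(3/(x**2 + 9)) dx.
Step 2. Evaluate the standard form [assuming x > -1]: now log(x + 1) + ∫(-5/(x + 2)) dx + ∫(3/(x**2 + 9)) dx.
Step 3. Evaluate the standard form [assuming x > -2]: now log(x + 1) - 5*log(x + 2) + ∫(3/(x**2 + 9)) dx.
Step 4. Evaluate the standard form: now log(x + 1) - 5*log(x + 2) + atan(x/3).
Answer: log(x + 1) - 5*log(x + 2) + atan(x/3).


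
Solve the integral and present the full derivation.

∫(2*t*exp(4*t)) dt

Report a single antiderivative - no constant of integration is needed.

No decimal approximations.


Step 1. Integrate ∫(2*t*exp(4*t)) dt by parts with u = t, dv = (2*exp(4*t)) dt, so v = exp(4*t)/2: now t*exp(4*t)/2 + ∫(-exp(4*t)/2) dt.
Step 2. Evaluate the standard form: now t*exp(4*t)/2 - exp(4*t)/8.
Answer: t*exp(4*t)/2 - exp(4*t)/8.


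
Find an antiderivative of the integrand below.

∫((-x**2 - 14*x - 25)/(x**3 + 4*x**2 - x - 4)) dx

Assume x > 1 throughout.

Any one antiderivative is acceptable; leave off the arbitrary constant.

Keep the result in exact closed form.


Answer: -4*log(x - 1) + 2*log(x + 1) + log(x + 4).


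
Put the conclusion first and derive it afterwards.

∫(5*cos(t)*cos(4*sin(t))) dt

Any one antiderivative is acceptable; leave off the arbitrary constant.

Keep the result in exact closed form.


The answer is 5*sin(4*sin(t))/4.
Step 1. Substitute u = sin(t), turning ∫(5*cos(t)*cos(4*sin(t))) dt into ∫(5*cos(4*u)) du: now ∫(5*cos(4*u)) du.
Step 2. Evaluate the standard form: now 5*sin(4*u)/4.
Step 3. Substitute back u = sin(t): now 5*sin(4*sin(t))/4.
Answer: 5*sin(4*sin(t))/4.


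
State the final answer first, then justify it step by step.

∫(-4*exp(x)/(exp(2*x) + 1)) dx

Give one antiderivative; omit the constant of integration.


The answer is -4*atan(exp(x)).
Step 1. Substitute u = exp(x), turning ∫(-4*exp(x)/(exp(2*x) + 1)) dx into ∫(-4/(u**2 + 1)) du: now ∫(-4/(u**2 + 1)) du.
Step 2. Evaluate the standard form: now -4*atan(u).
Step 3. Substitute back u = exp(x): now -4*atan(exp(x)).
Answer: -4*atan(exp(x)).


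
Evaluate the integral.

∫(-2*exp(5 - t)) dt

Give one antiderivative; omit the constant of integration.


Answer: 2*exp(5 - t).


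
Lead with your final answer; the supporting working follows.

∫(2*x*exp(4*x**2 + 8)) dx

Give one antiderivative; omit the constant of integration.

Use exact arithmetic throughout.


The answer is exp(4*x**2 + 8)/4.
Step 1. Substitute u = x**2 + 2, turning ∫(2*x*exp(4*x**2 + 8)) dx into ∫(exp(4*u)) du: now ∫(exp(4*u)) du.
Step 2. Evaluate the standard form: now exp(4*u)/4.
Step 3. Substitute back u = x**2 + 2: now exp(4*x**2 + 8)/4.
Answer: exp(4*x**2 + 8)/4.


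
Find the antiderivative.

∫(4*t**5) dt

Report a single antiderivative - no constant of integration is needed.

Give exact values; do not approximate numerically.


Answer: 2*t**6/3.


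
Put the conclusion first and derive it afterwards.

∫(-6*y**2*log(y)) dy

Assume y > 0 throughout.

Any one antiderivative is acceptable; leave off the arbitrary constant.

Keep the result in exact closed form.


The answer is -2*y**3*log(y) + 2*y**3/3.
Step 1. Integrate ∫(-6*y**2*log(y)) dy by parts with u = log(y), dv = (-6*y**2) dy, so v = -2*y**3 [assuming y > 0]: now -2*y**3*log(y) + ∫(2*y**2) dy.
Step 2. Evaluate the standard form: now -2*y**3*log(y) + 2*y**3/3.
Answer: -2*y**3*log(y) + 2*y**3/3.


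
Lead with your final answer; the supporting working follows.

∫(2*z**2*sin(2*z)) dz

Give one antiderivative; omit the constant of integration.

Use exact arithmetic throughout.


The answer is -z**2*cos(2*z) + z*sin(2*z) + cos(2*z)/2.
Step 1. Integrate ∫(2*z**2*sin(2*z)) dz by parts with u = z**2, dv = (2*sin(2*z)) dz, so v = -cos(2*z): now -z**2*cos(2*z) + ∫(2*z*cos(2*z)) dz.
Step 2. Integrate ∫(2*z*cos(2*z)) dz by parts with u = z, dv = (2*cos(2*z)) dz, so v = sin(2*z): now -z**2*cos(2*z) + z*sin(2*z) + ∫(-sin(2*z)) dz.
Step 3. Evaluate the standard form: now -z**2*cos(2*z) + z*sin(2*z) + cos(2*z)/2.
Answer: -z**2*cos(2*z) + z*sin(2*z) + cos(2*z)/2.


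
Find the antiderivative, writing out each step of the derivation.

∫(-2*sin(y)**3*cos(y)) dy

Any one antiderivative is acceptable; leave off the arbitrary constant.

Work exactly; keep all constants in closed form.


Step 1. Substitute u = sin(y), turning ∫(-2*sin(y)**3*cos(y)) dy into ∫(-2*u**3) du: now ∫(-2*u**3) du.
Step 2. Evaluate the standard form: now -u**4/2.
Step 3. Substitute back u = sin(y): now -sin(y)**4/2.
Answer: -sin(y)**4/2.


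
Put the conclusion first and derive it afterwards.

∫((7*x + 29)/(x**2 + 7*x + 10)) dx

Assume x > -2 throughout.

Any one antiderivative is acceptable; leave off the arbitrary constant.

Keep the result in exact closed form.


The answer is 5*log(x + 2) + 2*log(x + 5).
Step 1. Decompose ∫((7*x + 29)/(x**2 + 7*x + 10)) dx by partial fractions, (7*x + 29)/(x**2 + 7*x + 10) = 2/(x + 5) + 5/(x + 2): now ∫(5/(x + 2)) dx + ∫(2/(x + 5)) dx.
Step 2. Evaluate the standard form [assuming x > -2]: now 5*log(x + 2) + ∫(2/(x + 5)) dx.
Step 3. Evaluate the standard form [assuming x > -5]: now 5*log(x + 2) + 2*log(x + 5).
Answer: 5*log(x + 2) + 2*log(x + 5).


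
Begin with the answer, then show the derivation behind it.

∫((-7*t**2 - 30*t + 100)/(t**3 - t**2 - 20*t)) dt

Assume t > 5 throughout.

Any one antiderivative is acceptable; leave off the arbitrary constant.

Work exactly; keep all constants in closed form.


The answer is -5*log(t) - 5*log(t - 5) + 3*log(t + 4).
Step 1. Decompose ∫((-7*t**2 - 30*t + 100)/(t**3 - t**2 - 20*t)) dt by partial fractions, (-7*t**2 - 30*t + 100)/(t**3 - t**2 - 20*t) = 3/(t + 4) - 5/(t - 5) - 5/t: now ∫(-5/t) dt + ∫(-5/(t - 5)) dt + ∫(3/(t + 4)) dt.
Step 2. Evaluate the standard form [assuming t > 5]: now -5*log(t - 5) + ∫(-5/t) dt + ∫(3/(t + 4)) dt.
Step 3. Evaluate the standard form [assuming t > -4]: now -5*log(t - 5) + 3*log(t + 4) + ∫(-5/t) dt.
Step 4. Evaluate the standard form [assuming t > 0]: now -5*log(t) - 5*log(t - 5) + 3*log(t + 4).
Answer: -5*log(t) - 5*log(t - 5) + 3*log(t + 4).


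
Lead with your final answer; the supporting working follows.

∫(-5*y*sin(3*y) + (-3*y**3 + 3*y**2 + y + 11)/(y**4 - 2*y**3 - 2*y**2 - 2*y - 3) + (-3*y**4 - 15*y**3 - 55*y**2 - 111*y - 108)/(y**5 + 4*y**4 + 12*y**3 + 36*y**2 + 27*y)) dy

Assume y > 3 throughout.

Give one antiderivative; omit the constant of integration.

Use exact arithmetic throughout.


The answer is 5*y*cos(3*y)/3 - 4*log(y) - log(y - 3) - log(y + 3) - 5*sin(3*y)/9 - 4*atan(y/3)/3 - 2*atan(y).
Step 1. Rewrite: now ∫(-5*y*sin(3*y)) dy + ∫((-3*y**3 + 3*y**2 + y + 11)/(y**4 - 2*y**3 - 2*y**2 - 2*y - 3)) dy + ∫((-3*y**4 - 15*y**3 - 55*y**2 - 111*y - 108)/(y**5 + 4*y**4 + 12*y**3 + 36*y**2 + 27*y)) dy.
Step 2. Decompose ∫((-3*y**3 + 3*y**2 + y + 11)/(y**4 - 2*y**3 - 2*y**2 - 2*y - 3)) dy by partial fractions, (-3*y**3 + 3*y**2 + y + 11)/(y**4 - 2*y**3 - 2*y**2 - 2*y - 3) = -2/(y**2 + 1) - 2/(y + 1) - 1/(y - 3): now ∫(-5*y*sin(3*y)) dy + ∫((-3*y**4 - 15*y**3 - 55*y**2 - 111*y - 108)/(y**5 + 4*y**4 + 12*y**3 + 36*y**2 + 27*y)) dy + ∫(-1/(y - 3)) dy + ∫(-2/(y + 1)) dy + ∫(-2/(y**2 + 1)) dy.
Step 3. Evaluate the standard form [assuming y > -1]: now -2*log(y + 1) + ∫(-5*y*sin(3*y)) dy + ∫((-3*y**4 - 15*y**3 - 55*y**2 - 111*y - 108)/(y**5 + 4*y**4 + 12*y**3 + 36*y**2 + 27*y)) dy + ∫(-1/(y - 3)) dy + ∫(-2/(y**2 + 1)) dy.
Step 4. Evaluate the standard form [assuming y > 3]: now -log(y - 3) - 2*log(y + 1) + ∫(-5*y*sin(3*y)) dy + ∫((-3*y**4 - 15*y**3 - 55*y**2 - 111*y - 108)/(y**5 + 4*y**4 + 12*y**3 + 36*y**2 + 27*y)) dy + ∫(-2/(y**2 + 1)) dy.
Step 5. Evaluate the standard form: now -log(y - 3) - 2*log(y + 1) - 2*atan(y) + ∫(-5*y*sin(3*y)) dy + ∫((-3*y**4 - 15*y**3 - 55*y**2 - 111*y - 108)/(y**5 + 4*y**4 + 12*y**3 + 36*y**2 + 27*y)) dy.
Step 6. Integrate ∫(-5*y*sin(3*y)) dy by parts with u = y, dv = (-5*sin(3*y)) dy, so v = 5*cos(3*y)/3: now 5*y*cos(3*y)/3 - log(y - 3) - 2*log(y + 1) - 2*atan(y) + ∫((-3*y**4 - 15*y**3 - 55*y**2 - 111*y - 108)/(y**5 + 4*y**4 + 12*y**3 + 36*y**2 + 27*y)) dy + ∫(-5*cos(3*y)/3) dy.
Step 7. Evaluate the standard form: now 5*y*cos(3*y)/3 - log(y - 3) - 2*log(y + 1) - 5*sin(3*y)/9 - 2*atan(y) + ∫((-3*y**4 - 15*y**3 - 55*y**2 - 111*y - 108)/(y**5 + 4*y**4 + 12*y**3 + 36*y**2 + 27*y)) dy.
Step 8. Decompose ∫((-3*y**4 - 15*y**3 - 55*y**2 - 111*y - 108)/(y**5 + 4*y**4 + 12*y**3 + 36*y**2 + 27*y)) dy by partial fractions, (-3*y**4 - 15*y**3 - 55*y**2 - 111*y - 108)/(y**5 + 4*y**4 + 12*y**3 + 36*y**2 + 27*y) = -4/(y**2 + 9) - 1/(y + 3) + 2/(y + 1) - 4/y: now 5*y*cos(3*y)/3 - log(y - 3) - 2*log(y + 1) - 5*sin(3*y)/9 - 2*atan(y) + ∫(-4/y) dy + ∫(2/(y + 1)) dy + ∫(-1/(y + 3)) dy + ∫(-4/(y**2 + 9)) dy.
Step 9. Evaluate the standard form [assuming y > 0]: now 5*y*cos(3*y)/3 - 4*log(y) - log(y - 3) - 2*log(y + 1) - 5*sin(3*y)/9 - 2*atan(y) + ∫(2/(y + 1)) dy + ∫(-1/(y + 3)) dy + ∫(-4/(y**2 + 9)) dy.
Step 10. Evaluate the standard form [assuming y > -3]: now 5*y*cos(3*y)/3 - 4*log(y) - log(y - 3) - 2*log(y + 1) - log(y + 3) - 5*sin(3*y)/9 - 2*atan(y) + ∫(2/(y + 1)) dy + ∫(-4/(y**2 + 9)) dy.
Step 11. Evaluate the standard form [assuming y > -1]: now 5*y*cos(3*y)/3 - 4*log(y) - log(y - 3) - log(y + 3) - 5*sin(3*y)/9 - 2*atan(y) + ∫(-4/(y**2 + 9)) dy.
Step 12. Evaluate the standard form: now 5*y*cos(3*y)/3 - 4*log(y) - log(y - 3) - log(y + 3) - 5*sin(3*y)/9 - 4*atan(y/3)/3 - 2*atan(y).
Answer: 5*y*cos(3*y)/3 - 4*log(y) - log(y - 3) - log(y + 3) - 5*sin(3*y)/9 - 4*atan(y/3)/3 - 2*atan(y).


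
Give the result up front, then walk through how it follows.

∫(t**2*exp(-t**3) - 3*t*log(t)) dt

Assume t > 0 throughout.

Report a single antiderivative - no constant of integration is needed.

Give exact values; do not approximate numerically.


The answer is -3*t**2*log(t)/2 + 3*t**2/4 - exp(-t**3)/3.
Step 1. Rewrite: now ∫(-3*t*log(t)) dt + ∫(t**2*exp(-t**3)) dt.
Step 2. Integrate ∫(-3*t*log(t)) dt by parts with u = log(t), dv = (-3*t) dt, so v = -3*t**2/2 [assuming t > 0]: now -3*t**2*log(t)/2 + ∫(3*t/2) dt + ∫(t**2*exp(-t**3)) dt.
Step 3. Evaluate the standard form: now -3*t**2*log(t)/2 + 3*t**2/4 + ∫(t**2*exp(-t**3)) dt.
Step 4. Substitute u = t**3, turning ∫(t**2*exp(-t**3)) dt into ∫(exp(-u)/3) du: now -3*t**2*log(t)/2 + 3*t**2/4 + ∫(exp(-u)/3) du.
Step 5. Evaluate the standard form: now -3*t**2*log(t)/2 + 3*t**2/4 - exp(-u)/3.
Step 6. Substitute back u = t**3: now -3*t**2*log(t)/2 + 3*t**2/4 - exp(-t**3)/3.
Answer: -3*t**2*log(t)/2 + 3*t**2/4 - exp(-t**3)/3.


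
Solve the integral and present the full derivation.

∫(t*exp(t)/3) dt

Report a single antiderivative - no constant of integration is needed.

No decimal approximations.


Step 1. Integrate ∫(t*exp(t)/3) dt by parts with u = t, dv = (exp(t)/3) dt, so v = exp(t)/3: now t*exp(t)/3 + ∫(-exp(t)/3) dt.
Step 2. Evaluate the standard form: now t*exp(t)/3 - exp(t)/3.
Answer: t*exp(t)/3 - exp(t)/3.


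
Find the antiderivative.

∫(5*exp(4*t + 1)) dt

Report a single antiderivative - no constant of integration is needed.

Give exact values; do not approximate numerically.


Answer: 5*exp(4*t + 1)/4.


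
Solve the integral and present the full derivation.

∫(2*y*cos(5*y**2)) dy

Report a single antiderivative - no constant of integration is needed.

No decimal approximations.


Step 1. Substitute u = y**2, turning ∫(2*y*cos(5*y**2)) dy into ∫(cos(5*u)) du: now ∫(cos(5*u)) du.
Step 2. Evaluate the standard form: now sin(5*u)/5.
Step 3. Substitute back u = y**2: now sin(5*y**2)/5.
Answer: sin(5*y**2)/5.


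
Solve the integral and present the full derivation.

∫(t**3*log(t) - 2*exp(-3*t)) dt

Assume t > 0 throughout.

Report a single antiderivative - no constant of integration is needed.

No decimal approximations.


Step 1. Rewrite: now ∫(t**3*log(t)) dt + ∫(-2*exp(-3*t)) dt.
Step 2. Integrate ∫(t**3*log(t)) dt by parts with u = log(t), dv = (t**3) dt, so v = t**4/4 [assuming t > 0]: now t**4*log(t)/4 + ∫(-t**3/4) dt + ∫(-2*exp(-3*t)) dt.
Step 3. Evaluate the standard form: now t**4*log(t)/4 - t**4/16 + ∫(-2*exp(-3*t)) dt.
Step 4. Evaluate the standard form: now t**4*log(t)/4 - t**4/16 + 2*exp(-3*t)/3.
Answer: t**4*log(t)/4 - t**4/16 + 2*exp(-3*t)/3.


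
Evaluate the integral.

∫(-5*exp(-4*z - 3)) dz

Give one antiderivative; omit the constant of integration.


Answer: 5*exp(-4*z - 3)/4.


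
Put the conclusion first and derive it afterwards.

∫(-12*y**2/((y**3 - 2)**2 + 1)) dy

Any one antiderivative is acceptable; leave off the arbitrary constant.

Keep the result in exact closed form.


The answer is -4*atan(y**3 - 2).
Step 1. Substitute u = y**3 - 2, turning ∫(-12*y**2/((y**3 - 2)**2 + 1)) dy into ∫(-4/(u**2 + 1)) du: now ∫(-4/(u**2 + 1)) du.
Step 2. Evaluate the standard form: now -4*atan(u).
Step 3. Substitute back u = y**3 - 2: now -4*atan(y**3 - 2).
Answer: -4*atan(y**3 - 2).


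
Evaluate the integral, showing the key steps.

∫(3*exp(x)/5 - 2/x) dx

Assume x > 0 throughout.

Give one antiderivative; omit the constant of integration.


Step 1. Rewrite: now ∫(-2/x) dx + ∫(3*exp(x)/5) dx.
Step 2. Evaluate the standard form: now 3*exp(x)/5 + ∫(-2/x) dx.
Step 3. Evaluate the standard form [assuming x > 0]: now 3*exp(x)/5 - 2*log(x).
Answer: 3*exp(x)/5 - 2*log(x).


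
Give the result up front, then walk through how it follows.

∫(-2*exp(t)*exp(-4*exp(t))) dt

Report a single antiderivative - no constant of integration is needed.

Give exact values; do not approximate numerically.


The answer is exp(-4*exp(t))/2.
Step 1. Substitute u = exp(t), turning ∫(-2*exp(t)*exp(-4*exp(t))) dt into ∫(-2*exp(-4*u)) du: now ∫(-2*exp(-4*u)) du.
Step 2. Evaluate the standard form: now exp(-4*u)/2.
Step 3. Substitute back u = exp(t): now exp(-4*exp(t))/2.
Answer: exp(-4*exp(t))/2.


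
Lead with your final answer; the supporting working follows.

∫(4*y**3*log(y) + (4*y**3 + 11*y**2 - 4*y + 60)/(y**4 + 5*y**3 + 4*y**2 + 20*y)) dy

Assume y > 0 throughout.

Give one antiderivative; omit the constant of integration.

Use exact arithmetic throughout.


The answer is y**4*log(y) - y**4/4 + 3*log(y) + log(y + 5) - 2*atan(y/2).
Step 1. Rewrite: now ∫(4*y**3*log(y)) dy + ∫((4*y**3 + 11*y**2 - 4*y + 60)/(y**4 + 5*y**3 + 4*y**2 + 20*y)) dy.
Step 2. Integrate ∫(4*y**3*log(y)) dy by parts with u = log(y), dv = (4*y**3) dy, so v = y**4 [assuming y > 0]: now y**4*log(y) + ∫(-y**3) dy + ∫((4*y**3 + 11*y**2 - 4*y + 60)/(y**4 + 5*y**3 + 4*y**2 + 20*y)) dy.
Step 3. Evaluate the standard form: now y**4*log(y) - y**4/4 + ∫((4*y**3 + 11*y**2 - 4*y + 60)/(y**4 + 5*y**3 + 4*y**2 + 20*y)) dy.
Step 4. Decompose ∫((4*y**3 + 11*y**2 - 4*y + 60)/(y**4 + 5*y**3 + 4*y**2 + 20*y)) dy by partial fractions, (4*y**3 + 11*y**2 - 4*y + 60)/(y**4 + 5*y**3 + 4*y**2 + 20*y) = -4/(y**2 + 4) + 1/(y + 5) + 3/y: now y**4*log(y) - y**4/4 + ∫(3/y) dy + ∫(1/(y + 5)) dy + ∫(-4/(y**2 + 4)) dy.
Step 5. Evaluate the standard form [assuming y > 0]: now y**4*log(y) - y**4/4 + 3*log(y) + ∫(1/(y + 5)) dy + ∫(-4/(y**2 + 4)) dy.
Step 6. Evaluate the standard form [assuming y > -5]: now y**4*log(y) - y**4/4 + 3*log(y) + log(y + 5) + ∫(-4/(y**2 + 4)) dy.
Step 7. Evaluate the standard form: now y**4*log(y) - y**4/4 + 3*log(y) + log(y + 5) - 2*atan(y/2).
Answer: y**4*log(y) - y**4/4 + 3*log(y) + log(y + 5) - 2*atan(y/2).


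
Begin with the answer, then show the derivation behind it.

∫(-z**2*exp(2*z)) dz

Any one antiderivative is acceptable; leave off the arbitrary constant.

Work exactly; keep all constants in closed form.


The answer is -z**2*exp(2*z)/2 + z*exp(2*z)/2 - exp(2*z)/4.
Step 1. Integrate ∫(-z**2*exp(2*z)) dz by parts with u = z**2, dv = (-exp(2*z)) dz, so v = -exp(2*z)/2: now -z**2*exp(2*z)/2 + ∫(z*exp(2*z)) dz.
Step 2. Integrate ∫(z*exp(2*z)) dz by parts with u = z, dv = (exp(2*z)) dz, so v = exp(2*z)/2: now -z**2*exp(2*z)/2 + z*exp(2*z)/2 + ∫(-exp(2*z)/2) dz.
Step 3. Evaluate the standard form: now -z**2*exp(2*z)/2 + z*exp(2*z)/2 - exp(2*z)/4.
Answer: -z**2*exp(2*z)/2 + z*exp(2*z)/2 - exp(2*z)/4.


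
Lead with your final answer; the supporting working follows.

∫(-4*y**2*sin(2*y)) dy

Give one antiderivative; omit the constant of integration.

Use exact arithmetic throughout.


The answer is 2*y**2*cos(2*y) - 2*y*sin(2*y) - cos(2*y).
Step 1. Integrate ∫(-4*y**2*sin(2*y)) dy by parts with u = y**2, dv = (-4*sin(2*y)) dy, so v = 2*cos(2*y): now 2*y**2*cos(2*y) + ∫(-4*y*cos(2*y)) dy.
Step 2. Integrate ∫(-4*y*cos(2*y)) dy by parts with u = y, dv = (-4*cos(2*y)) dy, so v = -2*sin(2*y): now 2*y**2*cos(2*y) - 2*y*sin(2*y) + ∫(2*sin(2*y)) dy.
Step 3. Evaluate the standard form: now 2*y**2*cos(2*y) - 2*y*sin(2*y) - cos(2*y).
Answer: 2*y**2*cos(2*y) - 2*y*sin(2*y) - cos(2*y).


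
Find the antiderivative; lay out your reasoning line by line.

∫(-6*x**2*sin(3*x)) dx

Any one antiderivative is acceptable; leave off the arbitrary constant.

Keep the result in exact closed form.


Step 1. Integrate ∫(-6*x**2*sin(3*x)) dx by parts with u = x**2, dv = (-6*sin(3*x)) dx, so v = 2*cos(3*x): now 2*x**2*cos(3*x) + ∫(-4*x*cos(3*x)) dx.
Step 2. Integrate ∫(-4*x*cos(3*x)) dx by parts with u = x, dv = (-4*cos(3*x)) dx, so v = -4*sin(3*x)/3: now 2*x**2*cos(3*x) - 4*x*sin(3*x)/3 + ∫(4*sin(3*x)/3) dx.
Step 3. Evaluate the standard form: now 2*x**2*cos(3*x) - 4*x*sin(3*x)/3 - 4*cos(3*x)/9.
Answer: 2*x**2*cos(3*x) - 4*x*sin(3*x)/3 - 4*cos(3*x)/9.


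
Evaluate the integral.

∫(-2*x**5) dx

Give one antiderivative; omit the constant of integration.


Answer: -x**6/3.


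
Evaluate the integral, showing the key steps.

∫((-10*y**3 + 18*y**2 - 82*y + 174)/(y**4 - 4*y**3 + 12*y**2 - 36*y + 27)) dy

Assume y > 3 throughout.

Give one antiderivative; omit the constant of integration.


Step 1. Decompose ∫((-10*y**3 + 18*y**2 - 82*y + 174)/(y**4 - 4*y**3 + 12*y**2 - 36*y + 27)) dy by partial fractions, (-10*y**3 + 18*y**2 - 82*y + 174)/(y**4 - 4*y**3 + 12*y**2 - 36*y + 27) = -2/(y**2 + 9) - 5/(y - 1) - 5/(y - 3): now ∫(-5/(y - 3)) dy + ∫(-5/(y - 1)) dy + ∫(-2/(y**2 + 9)) dy.
Step 2. Evaluate the standard form [assuming y > 3]: now -5*log(y - 3) + ∫(-5/(y - 1)) dy + ∫(-2/(y**2 + 9)) dy.
Step 3. Evaluate the standard form [assuming y > 1]: now -5*log(y - 3) - 5*log(y - 1) + ∫(-2/(y**2 + 9)) dy.
Step 4. Evaluate the standard form: now -5*log(y - 3) - 5*log(y - 1) - 2*atan(y/3)/3.
Answer: -5*log(y - 3) - 5*log(y - 1) - 2*atan(y/3)/3.


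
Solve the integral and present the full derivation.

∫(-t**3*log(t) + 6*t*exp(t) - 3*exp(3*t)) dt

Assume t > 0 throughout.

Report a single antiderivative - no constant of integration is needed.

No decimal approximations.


Step 1. Rewrite: now ∫(6*t*exp(t)) dt + ∫(-t**3*log(t)) dt + ∫(-3*exp(3*t)) dt.
Step 2. Integrate ∫(-t**3*log(t)) dt by parts with u = log(t), dv = (-t**3) dt, so v = -t**4/4 [assuming t > 0]: now -t**4*log(t)/4 + ∫(t**3/4) dt + ∫(6*t*exp(t)) dt + ∫(-3*exp(3*t)) dt.
Step 3. Evaluate the standard form: now -t**4*log(t)/4 + t**4/16 + ∫(6*t*exp(t)) dt + ∫(-3*exp(3*t)) dt.
Step 4. Integrate ∫(6*t*exp(t)) dt by parts with u = t, dv = (6*exp(t)) dt, so v = 6*exp(t): now -t**4*log(t)/4 + t**4/16 + 6*t*exp(t) + ∫(-6*exp(t)) dt + ∫(-3*exp(3*t)) dt.
Step 5. Evaluate the standard form: now -t**4*log(t)/4 + t**4/16 + 6*t*exp(t) - 6*exp(t) + ∫(-3*exp(3*t)) dt.
Step 6. Evaluate the standard form: now -t**4*log(t)/4 + t**4/16 + 6*t*exp(t) - exp(3*t) - 6*exp(t).
Answer: -t**4*log(t)/4 + t**4/16 + 6*t*exp(t) - exp(3*t) - 6*exp(t).


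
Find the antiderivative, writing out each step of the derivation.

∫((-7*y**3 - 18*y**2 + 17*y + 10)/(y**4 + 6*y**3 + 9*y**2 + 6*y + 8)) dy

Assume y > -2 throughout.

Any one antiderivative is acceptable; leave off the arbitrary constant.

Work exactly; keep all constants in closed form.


Step 1. Decompose ∫((-7*y**3 - 18*y**2 + 17*y + 10)/(y**4 + 6*y**3 + 9*y**2 + 6*y + 8)) dy by partial fractions, (-7*y**3 - 18*y**2 + 17*y + 10)/(y**4 + 6*y**3 + 9*y**2 + 6*y + 8) = 4/(y**2 + 1) - 3/(y + 4) - 4/(y + 2): now ∫(-4/(y + 2)) dy + ∫(-3/(y + 4)) dy + ∫(4/(y**2 + 1)) dy.
Step 2. Evaluate the standard form [assuming y > -4]: now -3*log(y + 4) + ∫(-4/(y + 2)) dy + ∫(4/(y**2 + 1)) dy.
Step 3. Evaluate the standard form [assuming y > -2]: now -4*log(y + 2) - 3*log(y + 4) + ∫(4/(y**2 + 1)) dy.
Step 4. Evaluate the standard form: now -4*log(y + 2) - 3*log(y + 4) + 4*atan(y).
Answer: -4*log(y + 2) - 3*log(y + 4) + 4*atan(y).


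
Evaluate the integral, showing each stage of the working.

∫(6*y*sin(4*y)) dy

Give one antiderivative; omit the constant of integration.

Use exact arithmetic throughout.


Step 1. Integrate ∫(6*y*sin(4*y)) dy by parts with u = y, dv = (6*sin(4*y)) dy, so v = -3*cos(4*y)/2: now -3*y*cos(4*y)/2 + ∫(3*cos(4*y)/2) dy.
Step 2. Evaluate the standard form: now -3*y*cos(4*y)/2 + 3*sin(4*y)/8.
Answer: -3*y*cos(4*y)/2 + 3*sin(4*y)/8.


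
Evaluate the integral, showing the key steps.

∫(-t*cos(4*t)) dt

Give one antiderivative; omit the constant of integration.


Step 1. Integrate ∫(-t*cos(4*t)) dt by parts with u = t, dv = (-cos(4*t)) dt, so v = -sin(4*t)/4: now -t*sin(4*t)/4 + ∫(sin(4*t)/4) dt.
Step 2. Evaluate the standard form: now -t*sin(4*t)/4 - cos(4*t)/16.
Answer: -t*sin(4*t)/4 - cos(4*t)/16.
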